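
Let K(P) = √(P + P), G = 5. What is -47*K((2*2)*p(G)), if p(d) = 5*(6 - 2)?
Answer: -188*√10 ≈ -594.51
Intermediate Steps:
p(d) = 20 (p(d) = 5*4 = 20)
K(P) = √2*√P (K(P) = √(2*P) = √2*√P)
-47*K((2*2)*p(G)) = -47*√2*√((2*2)*20) = -47*√2*√(4*20) = -47*√2*√80 = -47*√2*4*√5 = -188*√10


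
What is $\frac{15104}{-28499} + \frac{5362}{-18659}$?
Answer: $- \frac{434637174}{531762841} \approx -0.81735$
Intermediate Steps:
$\frac{15104}{-28499} + \frac{5362}{-18659} = 15104 \left(- \frac{1}{28499}\right) + 5362 \left(- \frac{1}{18659}\right) = - \frac{15104}{28499} - \frac{5362}{18659} = - \frac{434637174}{531762841}$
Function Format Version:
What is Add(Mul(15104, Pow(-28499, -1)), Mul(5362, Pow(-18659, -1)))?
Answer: Rational(-434637174, 531762841) ≈ -0.81735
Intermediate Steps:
Add(Mul(15104, Pow(-28499, -1)), Mul(5362, Pow(-18659, -1))) = Add(Mul(15104, Rational(-1, 28499)), Mul(5362, Rational(-1, 18659))) = Add(Rational(-15104, 28499), Rational(-5362, 18659)) = Rational(-434637174, 531762841)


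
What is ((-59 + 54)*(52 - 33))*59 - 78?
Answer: -5683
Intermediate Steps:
((-59 + 54)*(52 - 33))*59 - 78 = -5*19*59 - 78 = -95*59 - 78 = -5605 - 78 = -5683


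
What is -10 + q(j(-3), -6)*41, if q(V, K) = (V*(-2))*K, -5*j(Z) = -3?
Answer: 1426/5 ≈ 285.20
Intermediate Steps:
j(Z) = 3/5 (j(Z) = -1/5*(-3) = 3/5)
q(V, K) = -2*K*V (q(V, K) = (-2*V)*K = -2*K*V)
-10 + q(j(-3), -6)*41 = -10 - 2*(-6)*3/5*41 = -10 + (36/5)*41 = -10 + 1476/5 = 1426/5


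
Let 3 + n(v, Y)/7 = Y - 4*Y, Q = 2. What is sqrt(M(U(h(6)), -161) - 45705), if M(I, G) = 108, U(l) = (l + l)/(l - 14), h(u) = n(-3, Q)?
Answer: I*sqrt(45597) ≈ 213.53*I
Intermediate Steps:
n(v, Y) = -21 - 21*Y (n(v, Y) = -21 + 7*(Y - 4*Y) = -21 + 7*(-3*Y) = -21 - 21*Y)
h(u) = -63 (h(u) = -21 - 21*2 = -21 - 42 = -63)
U(l) = 2*l/(-14 + l) (U(l) = (2*l)/(-14 + l) = 2*l/(-14 + l))
sqrt(M(U(h(6)), -161) - 45705) = sqrt(108 - 45705) = sqrt(-45597) = I*sqrt(45597)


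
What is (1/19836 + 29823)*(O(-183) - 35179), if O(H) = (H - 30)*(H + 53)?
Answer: -4430260458181/19836 ≈ -2.2334e+8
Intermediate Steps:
O(H) = (-30 + H)*(53 + H)
(1/19836 + 29823)*(O(-183) - 35179) = (1/19836 + 29823)*((-1590 + (-183)**2 + 23*(-183)) - 35179) = (1/19836 + 29823)*((-1590 + 33489 - 4209) - 35179) = 591569029*(27690 - 35179)/19836 = (591569029/19836)*(-7489) = -4430260458181/19836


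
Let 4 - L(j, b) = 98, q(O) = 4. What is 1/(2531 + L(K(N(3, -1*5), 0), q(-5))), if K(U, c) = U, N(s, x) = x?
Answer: 1/2437 ≈ 0.00041034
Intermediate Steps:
L(j, b) = -94 (L(j, b) = 4 - 1*98 = 4 - 98 = -94)
1/(2531 + L(K(N(3, -1*5), 0), q(-5))) = 1/(2531 - 94) = 1/2437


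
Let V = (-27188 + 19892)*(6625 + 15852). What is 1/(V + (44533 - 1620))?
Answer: -1/163949279 ≈ -6.0994e-9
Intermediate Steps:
V = -163992192 (V = -7296*22477 = -163992192)
1/(V + (44533 - 1620)) = 1/(-163992192 + (44533 - 1620)) = 1/(-163992192 + 42913) = 1/(-163949279) = -1/163949279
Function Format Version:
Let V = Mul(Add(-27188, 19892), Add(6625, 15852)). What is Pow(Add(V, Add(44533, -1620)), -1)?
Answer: Rational(-1, 163949279) ≈ -6.0994e-9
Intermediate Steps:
V = -163992192 (V = Mul(-7296, 22477) = -163992192)
Pow(Add(V, Add(44533, -1620)), -1) = Pow(Add(-163992192, Add(44533, -1620)), -1) = Pow(Add(-163992192, 42913), -1) = Pow(-163949279, -1) = Rational(-1, 163949279)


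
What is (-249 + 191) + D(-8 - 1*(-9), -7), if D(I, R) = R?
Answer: -65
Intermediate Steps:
(-249 + 191) + D(-8 - 1*(-9), -7) = (-249 + 191) - 7 = -58 - 7 = -65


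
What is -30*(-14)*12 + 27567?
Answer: 32607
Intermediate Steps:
-30*(-14)*12 + 27567 = 420*12 + 27567 = 5040 + 27567 = 32607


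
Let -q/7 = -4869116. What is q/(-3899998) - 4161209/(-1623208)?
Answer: -1028852882403/166592314568 ≈ -6.1759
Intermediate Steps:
q = 34083812 (q = -7*(-4869116) = 34083812)
q/(-3899998) - 4161209/(-1623208) = 34083812/(-3899998) - 4161209/(-1623208) = 34083812*(-1/3899998) - 4161209*(-1/1623208) = -17041906/1949999 + 219011/85432 = -1028852882403/166592314568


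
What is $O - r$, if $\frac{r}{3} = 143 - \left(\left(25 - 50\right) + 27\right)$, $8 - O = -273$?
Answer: $-142$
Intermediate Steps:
$O = 281$ ($O = 8 - -273 = 8 + 273 = 281$)
$r = 423$ ($r = 3 \left(143 - \left(\left(25 - 50\right) + 27\right)\right) = 3 \left(143 - \left(-25 + 27\right)\right) = 3 \left(143 - 2\right) = 3 \cdot 141 = 423$)
$O - r = 281 - 423 = -142$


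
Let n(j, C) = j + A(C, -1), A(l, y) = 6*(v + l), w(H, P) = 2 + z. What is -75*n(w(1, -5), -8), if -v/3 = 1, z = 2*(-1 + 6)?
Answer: 4050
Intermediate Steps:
z = 10 (z = 2*5 = 10)
v = -3 (v = -3*1 = -3)
w(H, P) = 12 (w(H, P) = 2 + 10 = 12)
A(l, y) = -18 + 6*l (A(l, y) = 6*(-3 + l) = -18 + 6*l)
n(j, C) = -18 + j + 6*C (n(j, C) = j + (-18 + 6*C) = -18 + j + 6*C)
-75*n(w(1, -5), -8) = -75*(-18 + 12 + 6*(-8)) = -75*(-18 + 12 - 48) = -75*(-54) = 4050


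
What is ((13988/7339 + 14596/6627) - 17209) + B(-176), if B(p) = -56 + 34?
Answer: -837839395223/48635553 ≈ -17227.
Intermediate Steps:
B(p) = -22
((13988/7339 + 14596/6627) - 17209) + B(-176) = ((13988/7339 + 14596/6627) - 17209) - 22 = (199818520/48635553 - 17209) - 22 = -836769413057/48635553 - 22 = -837839395223/48635553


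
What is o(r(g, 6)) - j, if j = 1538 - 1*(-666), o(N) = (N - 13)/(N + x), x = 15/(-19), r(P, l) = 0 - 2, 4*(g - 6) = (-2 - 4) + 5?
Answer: -116527/53 ≈ -2198.6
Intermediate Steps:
g = 23/4 (g = 6 + ((-2 - 4) + 5)/4 = 6 + (-6 + 5)/4 = 6 + (1/4)*(-1) = 6 - 1/4 = 23/4 ≈ 5.7500)
r(P, l) = -2
x = -15/19 (x = 15*(-1/19) = -15/19 ≈ -0.78947)
o(N) = (-13 + N)/(-15/19 + N) (o(N) = (N - 13)/(N - 15/19) = (-13 + N)/(-15/19 + N))
j = 2204 (j = 1538 + 666 = 2204)
o(r(g, 6)) - j = 19*(-13 - 2)/(-15 + 19*(-2)) - 1*2204 = 19*(-15)/(-15 - 38) - 2204 = 19*(-15)/(-53) - 2204 = 19*(-1/53)*(-15) - 2204 = 285/53 - 2204 = -116527/53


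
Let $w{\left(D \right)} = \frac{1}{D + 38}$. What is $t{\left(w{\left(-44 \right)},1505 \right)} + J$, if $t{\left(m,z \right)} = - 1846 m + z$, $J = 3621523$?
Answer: $\frac{10870007}{3} \approx 3.6233 \cdot 10^{6}$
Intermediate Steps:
$w{\left(D \right)} = \frac{1}{38 + D}$
$t{\left(m,z \right)} = z - 1846 m$
$t{\left(w{\left(-44 \right)},1505 \right)} + J = \left(1505 - \frac{1846}{38 - 44}\right) + 3621523 = \left(1505 - \frac{1846}{-6}\right) + 3621523 = \left(1505 - - \frac{923}{3}\right) + 3621523 = \left(1505 + \frac{923}{3}\right) + 3621523 = \frac{5438}{3} + 3621523 = \frac{10870007}{3}$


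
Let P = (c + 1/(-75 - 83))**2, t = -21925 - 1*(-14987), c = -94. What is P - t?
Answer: 393811841/24964 ≈ 15775.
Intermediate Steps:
t = -6938 (t = -21925 + 14987 = -6938)
P = 220611609/24964 (P = (-94 + 1/(-75 - 83))**2 = (-94 + 1/(-158))**2 = (-94 - 1/158)**2 = (-14853/158)**2 = 220611609/24964 ≈ 8837.2)
P - t = 220611609/24964 - 1*(-6938) = 220611609/24964 + 6938 = 393811841/24964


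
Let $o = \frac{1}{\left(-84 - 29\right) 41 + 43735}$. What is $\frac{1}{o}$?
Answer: $39102$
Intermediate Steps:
$o = \frac{1}{39102}$ ($o = \frac{1}{\left(-113\right) 41 + 43735} = \frac{1}{-4633 + 43735} = \frac{1}{39102} \approx 2.5574 \cdot 10^{-5}$)
$\frac{1}{o} = \frac{1}{\frac{1}{39102}} = 39102$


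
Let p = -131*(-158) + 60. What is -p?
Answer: -20758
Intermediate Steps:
p = 20758 (p = 20698 + 60 = 20758)
-p = -1*20758 = -20758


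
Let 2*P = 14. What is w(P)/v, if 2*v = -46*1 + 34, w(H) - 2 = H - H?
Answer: -1/3 ≈ -0.33333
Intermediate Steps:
P = 7 (P = (1/2)*14 = 7)
w(H) = 2 (w(H) = 2 + (H - H) = 2 + 0 = 2)
v = -6 (v = (-46*1 + 34)/2 = (-46 + 34)/2 = (1/2)*(-12) = -6)
w(P)/v = 2/(-6) = 2*(-1/6) = -1/3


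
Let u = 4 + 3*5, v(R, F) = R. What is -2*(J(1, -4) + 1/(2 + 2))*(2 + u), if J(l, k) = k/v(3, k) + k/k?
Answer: 7/2 ≈ 3.5000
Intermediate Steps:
u = 19 (u = 4 + 15 = 19)
J(l, k) = 1 + k/3 (J(l, k) = k/3 + k/k = k*(⅓) + 1 = k/3 + 1 = 1 + k/3)
-2*(J(1, -4) + 1/(2 + 2))*(2 + u) = -2*((1 + (⅓)*(-4)) + 1/(2 + 2))*(2 + 19) = -2*((1 - 4/3) + 1/4)*21 = -2*(-⅓ + ¼)*21 = -(-1)*21/6 = -2*(-7/4) = 7/2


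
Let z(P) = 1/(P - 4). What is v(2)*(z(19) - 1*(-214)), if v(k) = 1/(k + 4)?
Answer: 3211/90 ≈ 35.678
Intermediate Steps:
z(P) = 1/(-4 + P)
v(k) = 1/(4 + k)
v(2)*(z(19) - 1*(-214)) = (1/(-4 + 19) - 1*(-214))/(4 + 2) = (1/15 + 214)/6 = (⅙)*(3211/15) = 3211/90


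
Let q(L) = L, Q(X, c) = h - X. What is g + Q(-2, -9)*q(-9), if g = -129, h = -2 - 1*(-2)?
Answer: -147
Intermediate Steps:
h = 0 (h = -2 + 2 = 0)
Q(X, c) = -X (Q(X, c) = 0 - X = -X)
g + Q(-2, -9)*q(-9) = -129 - 1*(-2)*(-9) = -129 + 2*(-9) = -129 - 18 = -147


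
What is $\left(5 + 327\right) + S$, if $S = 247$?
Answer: $579$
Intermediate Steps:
$\left(5 + 327\right) + S = \left(5 + 327\right) + 247 = 332 + 247 = 579$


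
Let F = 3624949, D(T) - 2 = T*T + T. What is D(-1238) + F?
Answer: 5156357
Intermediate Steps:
D(T) = 2 + T + T² (D(T) = 2 + (T*T + T) = 2 + (T² + T) = 2 + (T + T²) = 2 + T + T²)
D(-1238) + F = (2 - 1238 + (-1238)²) + 3624949 = (2 - 1238 + 1532644) + 3624949 = 1531408 + 3624949 = 5156357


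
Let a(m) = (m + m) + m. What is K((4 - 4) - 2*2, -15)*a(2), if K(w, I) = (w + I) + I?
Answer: -204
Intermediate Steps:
K(w, I) = w + 2*I (K(w, I) = (I + w) + I = w + 2*I)
a(m) = 3*m (a(m) = 2*m + m = 3*m)
K((4 - 4) - 2*2, -15)*a(2) = (((4 - 4) - 2*2) + 2*(-15))*(3*2) = ((0 - 4) - 30)*6 = (-4 - 30)*6 = -34*6 = -204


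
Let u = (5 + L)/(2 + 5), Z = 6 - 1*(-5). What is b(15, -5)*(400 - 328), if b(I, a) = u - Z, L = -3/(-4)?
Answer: -5130/7 ≈ -732.86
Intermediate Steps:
L = 3/4 (L = -3*(-1/4) = 3/4 ≈ 0.75000)
Z = 11 (Z = 6 + 5 = 11)
u = 23/28 (u = (5 + 3/4)/(2 + 5) = (23/4)/7 = (23/4)*(1/7) = 23/28 ≈ 0.82143)
b(I, a) = -285/28 (b(I, a) = 23/28 - 1*11 = 23/28 - 11 = -285/28)
b(15, -5)*(400 - 328) = -285*(400 - 328)/28 = -285/28*72 = -5130/7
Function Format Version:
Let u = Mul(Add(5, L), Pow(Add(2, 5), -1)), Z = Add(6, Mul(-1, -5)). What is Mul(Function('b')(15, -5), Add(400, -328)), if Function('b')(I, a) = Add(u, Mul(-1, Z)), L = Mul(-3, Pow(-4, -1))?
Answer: Rational(-5130, 7) ≈ -732.86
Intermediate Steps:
L = Rational(3, 4) (L = Mul(-3, Rational(-1, 4)) = Rational(3, 4) ≈ 0.75000)
Z = 11 (Z = Add(6, 5) = 11)
u = Rational(23, 28) (u = Mul(Add(5, Rational(3, 4)), Pow(Add(2, 5), -1)) = Mul(Rational(23, 4), Pow(7, -1)) = Mul(Rational(23, 4), Rational(1, 7)) = Rational(23, 28) ≈ 0.82143)
Function('b')(I, a) = Rational(-285, 28) (Function('b')(I, a) = Add(Rational(23, 28), Mul(-1, 11)) = Add(Rational(23, 28), -11) = Rational(-285, 28))
Mul(Function('b')(15, -5), Add(400, -328)) = Mul(Rational(-285, 28), Add(400, -328)) = Mul(Rational(-285, 28), 72) = Rational(-5130, 7)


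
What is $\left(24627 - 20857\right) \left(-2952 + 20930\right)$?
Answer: $67777060$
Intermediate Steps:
$\left(24627 - 20857\right) \left(-2952 + 20930\right) = 3770 \cdot 17978 = 67777060$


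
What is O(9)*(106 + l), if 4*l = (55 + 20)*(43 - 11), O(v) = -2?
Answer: -1412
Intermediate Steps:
l = 600 (l = ((55 + 20)*(43 - 11))/4 = (75*32)/4 = (¼)*2400 = 600)
O(9)*(106 + l) = -2*(106 + 600) = -2*706 = -1412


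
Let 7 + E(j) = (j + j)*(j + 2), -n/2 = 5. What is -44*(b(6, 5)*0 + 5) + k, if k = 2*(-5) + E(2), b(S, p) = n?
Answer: -221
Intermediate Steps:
n = -10 (n = -2*5 = -10)
b(S, p) = -10
E(j) = -7 + 2*j*(2 + j) (E(j) = -7 + (j + j)*(j + 2) = -7 + (2*j)*(2 + j) = -7 + 2*j*(2 + j))
k = -1 (k = 2*(-5) + (-7 + 2*2² + 4*2) = -10 + (-7 + 2*4 + 8) = -10 + (-7 + 8 + 8) = -10 + 9 = -1)
-44*(b(6, 5)*0 + 5) + k = -44*(-10*0 + 5) - 1 = -44*(0 + 5) - 1 = -44*5 - 1 = -220 - 1 = -221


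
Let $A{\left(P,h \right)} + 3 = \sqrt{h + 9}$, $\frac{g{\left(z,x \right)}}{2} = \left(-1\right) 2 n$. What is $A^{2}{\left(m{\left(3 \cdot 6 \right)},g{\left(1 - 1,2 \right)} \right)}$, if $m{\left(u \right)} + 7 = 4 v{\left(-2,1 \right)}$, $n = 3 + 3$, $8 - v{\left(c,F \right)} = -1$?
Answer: $\left(3 - i \sqrt{15}\right)^{2} \approx -6.0 - 23.238 i$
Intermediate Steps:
$v{\left(c,F \right)} = 9$ ($v{\left(c,F \right)} = 8 - -1 = 8 + 1 = 9$)
$n = 6$
$g{\left(z,x \right)} = -24$ ($g{\left(z,x \right)} = 2 \left(-1\right) 2 \cdot 6 = 2 \left(\left(-2\right) 6\right) = 2 \left(-12\right) = -24$)
$m{\left(u \right)} = 29$ ($m{\left(u \right)} = -7 + 4 \cdot 9 = -7 + 36 = 29$)
$A{\left(P,h \right)} = -3 + \sqrt{9 + h}$ ($A{\left(P,h \right)} = -3 + \sqrt{h + 9} = -3 + \sqrt{9 + h}$)
$A^{2}{\left(m{\left(3 \cdot 6 \right)},g{\left(1 - 1,2 \right)} \right)} = \left(-3 + \sqrt{9 - 24}\right)^{2} = \left(-3 + \sqrt{-15}\right)^{2} = \left(-3 + i \sqrt{15}\right)^{2}$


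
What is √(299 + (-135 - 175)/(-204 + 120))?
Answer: √533946/42 ≈ 17.398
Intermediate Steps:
√(299 + (-135 - 175)/(-204 + 120)) = √(299 - 310/(-84)) = √(299 - 310*(-1/84)) = √(299 + 155/42) = √(12713/42) = √533946/42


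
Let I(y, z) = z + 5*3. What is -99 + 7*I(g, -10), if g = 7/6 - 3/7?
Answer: -64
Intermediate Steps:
g = 31/42 (g = 7*(1/6) - 3*1/7 = 7/6 - 3/7 = 31/42 ≈ 0.73810)
I(y, z) = 15 + z (I(y, z) = z + 15 = 15 + z)
-99 + 7*I(g, -10) = -99 + 7*(15 - 10) = -99 + 7*5 = -99 + 35 = -64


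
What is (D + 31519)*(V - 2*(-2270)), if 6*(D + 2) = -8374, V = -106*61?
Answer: -58013688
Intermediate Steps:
V = -6466
D = -4193/3 (D = -2 + (⅙)*(-8374) = -2 - 4187/3 = -4193/3 ≈ -1397.7)
(D + 31519)*(V - 2*(-2270)) = (-4193/3 + 31519)*(-6466 - 2*(-2270)) = 90364*(-6466 + 4540)/3 = (90364/3)*(-1926) = -58013688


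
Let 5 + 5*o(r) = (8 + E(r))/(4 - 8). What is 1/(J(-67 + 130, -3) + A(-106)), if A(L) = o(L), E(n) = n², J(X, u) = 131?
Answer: -5/2161 ≈ -0.0023137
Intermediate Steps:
o(r) = -7/5 - r²/20 (o(r) = -1 + ((8 + r²)/(4 - 8))/5 = -1 + ((8 + r²)/(-4))/5 = -1 + ((8 + r²)*(-¼))/5 = -1 + (-2 - r²/4)/5 = -1 + (-⅖ - r²/20) = -7/5 - r²/20)
A(L) = -7/5 - L²/20
1/(J(-67 + 130, -3) + A(-106)) = 1/(131 + (-7/5 - 1/20*(-106)²)) = 1/(131 + (-7/5 - 1/20*11236)) = 1/(131 + (-7/5 - 2809/5)) = 1/(131 - 2816/5) = 1/(-2161/5) = -5/2161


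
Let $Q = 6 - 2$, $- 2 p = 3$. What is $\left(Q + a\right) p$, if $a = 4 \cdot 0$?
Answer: $-6$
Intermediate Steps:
$a = 0$
$p = - \frac{3}{2}$ ($p = \left(- \frac{1}{2}\right) 3 = - \frac{3}{2} \approx -1.5$)
$Q = 4$
$\left(Q + a\right) p = \left(4 + 0\right) \left(- \frac{3}{2}\right) = 4 \left(- \frac{3}{2}\right) = -6$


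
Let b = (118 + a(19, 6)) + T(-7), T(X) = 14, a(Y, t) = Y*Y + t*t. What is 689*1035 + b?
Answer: 713644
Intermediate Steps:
a(Y, t) = Y**2 + t**2
b = 529 (b = (118 + (19**2 + 6**2)) + 14 = (118 + (361 + 36)) + 14 = (118 + 397) + 14 = 515 + 14 = 529)
689*1035 + b = 689*1035 + 529 = 713115 + 529 = 713644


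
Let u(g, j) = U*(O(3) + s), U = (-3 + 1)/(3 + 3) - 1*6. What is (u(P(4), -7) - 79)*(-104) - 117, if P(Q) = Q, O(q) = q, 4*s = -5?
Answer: 27755/3 ≈ 9251.7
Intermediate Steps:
s = -5/4 (s = (¼)*(-5) = -5/4 ≈ -1.2500)
U = -19/3 (U = -2/6 - 6 = -2*⅙ - 6 = -⅓ - 6 = -19/3 ≈ -6.3333)
u(g, j) = -133/12 (u(g, j) = -19*(3 - 5/4)/3 = -19/3*7/4 = -133/12)
(u(P(4), -7) - 79)*(-104) - 117 = (-133/12 - 79)*(-104) - 117 = -1081/12*(-104) - 117 = 28106/3 - 117 = 27755/3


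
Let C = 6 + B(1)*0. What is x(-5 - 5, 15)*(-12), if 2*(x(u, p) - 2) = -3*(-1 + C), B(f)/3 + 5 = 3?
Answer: 66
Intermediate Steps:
B(f) = -6 (B(f) = -15 + 3*3 = -15 + 9 = -6)
C = 6 (C = 6 - 6*0 = 6 + 0 = 6)
x(u, p) = -11/2 (x(u, p) = 2 + (-3*(-1 + 6))/2 = 2 + (-3*5)/2 = 2 + (1/2)*(-15) = 2 - 15/2 = -11/2)
x(-5 - 5, 15)*(-12) = -11/2*(-12) = 66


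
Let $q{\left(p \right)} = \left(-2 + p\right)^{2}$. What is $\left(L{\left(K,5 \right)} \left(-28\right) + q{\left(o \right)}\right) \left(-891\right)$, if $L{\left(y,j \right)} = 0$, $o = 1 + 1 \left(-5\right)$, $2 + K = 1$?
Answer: $-32076$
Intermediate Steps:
$K = -1$ ($K = -2 + 1 = -1$)
$o = -4$ ($o = 1 - 5 = -4$)
$\left(L{\left(K,5 \right)} \left(-28\right) + q{\left(o \right)}\right) \left(-891\right) = \left(0 \left(-28\right) + \left(-2 - 4\right)^{2}\right) \left(-891\right) = \left(0 + \left(-6\right)^{2}\right) \left(-891\right) = \left(0 + 36\right) \left(-891\right) = 36 \left(-891\right) = -32076$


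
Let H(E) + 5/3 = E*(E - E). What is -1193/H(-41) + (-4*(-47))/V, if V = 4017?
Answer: 14377783/20085 ≈ 715.85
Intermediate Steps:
H(E) = -5/3 (H(E) = -5/3 + E*(E - E) = -5/3 + E*0 = -5/3 + 0 = -5/3)
-1193/H(-41) + (-4*(-47))/V = -1193/(-5/3) - 4*(-47)/4017 = -1193*(-⅗) + 188*(1/4017) = 3579/5 + 188/4017 = 14377783/20085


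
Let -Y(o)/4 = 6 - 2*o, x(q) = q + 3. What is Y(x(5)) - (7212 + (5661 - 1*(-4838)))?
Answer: -17671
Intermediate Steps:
x(q) = 3 + q
Y(o) = -24 + 8*o (Y(o) = -4*(6 - 2*o) = -24 + 8*o)
Y(x(5)) - (7212 + (5661 - 1*(-4838))) = (-24 + 8*(3 + 5)) - (7212 + (5661 - 1*(-4838))) = (-24 + 8*8) - (7212 + (5661 + 4838)) = (-24 + 64) - (7212 + 10499) = 40 - 1*17711 = 40 - 17711 = -17671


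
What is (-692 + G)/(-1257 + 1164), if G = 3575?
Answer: -31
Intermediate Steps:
(-692 + G)/(-1257 + 1164) = (-692 + 3575)/(-1257 + 1164) = 2883/(-93) = 2883*(-1/93) = -31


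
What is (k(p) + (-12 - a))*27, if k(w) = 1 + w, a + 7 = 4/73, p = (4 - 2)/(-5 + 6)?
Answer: -4050/73 ≈ -55.479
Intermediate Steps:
p = 2 (p = 2/1 = 2*1 = 2)
a = -507/73 (a = -7 + 4/73 = -507/73 ≈ -6.9452)
(k(p) + (-12 - a))*27 = ((1 + 2) + (-12 - 1*(-507/73)))*27 = (3 + (-12 + 507/73))*27 = (3 - 369/73)*27 = -150/73*27 = -4050/73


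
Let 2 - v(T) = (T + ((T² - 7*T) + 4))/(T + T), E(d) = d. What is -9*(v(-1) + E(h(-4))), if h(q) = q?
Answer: -63/2 ≈ -31.500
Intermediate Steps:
v(T) = 2 - (4 + T² - 6*T)/(2*T) (v(T) = 2 - (T + ((T² - 7*T) + 4))/(T + T) = 2 - (T + (4 + T² - 7*T))/(2*T) = 2 - (4 + T² - 6*T)*1/(2*T) = 2 - (4 + T² - 6*T)/(2*T))
-9*(v(-1) + E(h(-4))) = -9*((5 - 2/(-1) - ½*(-1)) - 4) = -9*((5 - 2*(-1) + ½) - 4) = -9*((5 + 2 + ½) - 4) = -9*(15/2 - 4) = -9*7/2 = -63/2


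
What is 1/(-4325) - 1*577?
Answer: -2495526/4325 ≈ -577.00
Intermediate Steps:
1/(-4325) - 1*577 = -1/4325 - 577 = -2495526/4325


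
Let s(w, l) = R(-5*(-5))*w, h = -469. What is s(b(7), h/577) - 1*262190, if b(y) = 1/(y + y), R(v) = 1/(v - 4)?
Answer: -77083859/294 ≈ -2.6219e+5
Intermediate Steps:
R(v) = 1/(-4 + v)
b(y) = 1/(2*y)
s(w, l) = w/21 (s(w, l) = w/(-4 - 5*(-5)) = w/(-4 + 25) = w/21)
s(b(7), h/577) - 1*262190 = ((1/2)/7)/21 - 1*262190 = ((1/2)*(1/7))/21 - 262190 = (1/21)*(1/14) - 262190 = 1/294 - 262190 = -77083859/294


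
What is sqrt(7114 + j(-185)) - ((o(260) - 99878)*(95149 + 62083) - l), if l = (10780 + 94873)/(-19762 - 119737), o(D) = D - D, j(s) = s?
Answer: 2190694764468651/139499 + 13*sqrt(41) ≈ 1.5704e+10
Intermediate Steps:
o(D) = 0
l = -105653/139499 (l = 105653/(-139499) = 105653*(-1/139499) = -105653/139499 ≈ -0.75737)
sqrt(7114 + j(-185)) - ((o(260) - 99878)*(95149 + 62083) - l) = sqrt(7114 - 185) - ((0 - 99878)*(95149 + 62083) - 1*(-105653/139499)) = sqrt(6929) - (-99878*157232 + 105653/139499) = 13*sqrt(41) - (-15704017696 + 105653/139499) = 13*sqrt(41) - 1*(-2190694764468651/139499) = 13*sqrt(41) + 2190694764468651/139499 = 2190694764468651/139499 + 13*sqrt(41)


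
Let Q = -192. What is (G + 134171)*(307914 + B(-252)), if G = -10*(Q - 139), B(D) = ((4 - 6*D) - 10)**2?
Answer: 354144181950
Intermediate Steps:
B(D) = (-6 - 6*D)**2 (B(D) = ((4 - 6*D) - 10)**2 = (-6 - 6*D)**2)
G = 3310 (G = -10*(-192 - 139) = -10*(-331) = 3310)
(G + 134171)*(307914 + B(-252)) = (3310 + 134171)*(307914 + 36*(1 - 252)**2) = 137481*(307914 + 36*(-251)**2) = 137481*(307914 + 36*63001) = 137481*(307914 + 2268036) = 137481*2575950 = 354144181950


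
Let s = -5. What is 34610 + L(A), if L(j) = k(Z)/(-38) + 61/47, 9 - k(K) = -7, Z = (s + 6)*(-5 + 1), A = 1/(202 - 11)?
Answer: 30907513/893 ≈ 34611.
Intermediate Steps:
A = 1/191 ≈ 0.0052356
Z = -4 (Z = (-5 + 6)*(-5 + 1) = 1*(-4) = -4)
k(K) = 16 (k(K) = 9 - 1*(-7) = 9 + 7 = 16)
L(j) = 783/893 (L(j) = 16/(-38) + 61/47 = 16*(-1/38) + 61*(1/47) = -8/19 + 61/47 = 783/893)
34610 + L(A) = 34610 + 783/893 = 30907513/893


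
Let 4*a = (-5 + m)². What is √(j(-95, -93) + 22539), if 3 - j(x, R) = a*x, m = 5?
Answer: 17*√78 ≈ 150.14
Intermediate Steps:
a = 0 (a = (-5 + 5)²/4 = (¼)*0² = (¼)*0 = 0)
j(x, R) = 3 (j(x, R) = 3 - 0*x = 3 - 1*0 = 3 + 0 = 3)
√(j(-95, -93) + 22539) = √(3 + 22539) = √22542 = 17*√78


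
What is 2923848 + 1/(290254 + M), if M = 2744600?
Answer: 8873451798193/3034854 ≈ 2.9238e+6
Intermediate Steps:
2923848 + 1/(290254 + M) = 2923848 + 1/(290254 + 2744600) = 2923848 + 1/3034854 = 8873451798193/3034854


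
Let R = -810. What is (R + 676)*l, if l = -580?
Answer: 77720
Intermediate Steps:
(R + 676)*l = (-810 + 676)*(-580) = -134*(-580) = 77720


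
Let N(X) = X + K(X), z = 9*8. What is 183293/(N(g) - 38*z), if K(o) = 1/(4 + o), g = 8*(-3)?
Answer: -3665860/55201 ≈ -66.409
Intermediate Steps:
g = -24
z = 72
N(X) = X + 1/(4 + X)
183293/(N(g) - 38*z) = 183293/((1 - 24*(4 - 24))/(4 - 24) - 38*72) = 183293/((1 - 24*(-20))/(-20) - 2736) = 183293/(-(1 + 480)/20 - 2736) = 183293/(-1/20*481 - 2736) = 183293/(-481/20 - 2736) = 183293/(-55201/20) = 183293*(-20/55201) = -3665860/55201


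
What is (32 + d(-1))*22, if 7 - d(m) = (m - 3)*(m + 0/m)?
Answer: 770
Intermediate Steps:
d(m) = 7 - m*(-3 + m) (d(m) = 7 - (m - 3)*(m + 0/m) = 7 - (-3 + m)*(m + 0) = 7 - (-3 + m)*m = 7 - m*(-3 + m))
(32 + d(-1))*22 = (32 + (7 - 1*(-1)² + 3*(-1)))*22 = (32 + (7 - 1*1 - 3))*22 = (32 + (7 - 1 - 3))*22 = (32 + 3)*22 = 35*22 = 770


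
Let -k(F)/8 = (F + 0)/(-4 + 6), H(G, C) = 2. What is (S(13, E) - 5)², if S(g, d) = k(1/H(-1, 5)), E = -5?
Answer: 49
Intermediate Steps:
k(F) = -4*F (k(F) = -8*(F + 0)/(-4 + 6) = -8*F/2 = -4*F)
S(g, d) = -2 (S(g, d) = -4/2 = -4*½ = -2)
(S(13, E) - 5)² = (-2 - 5)² = (-7)² = 49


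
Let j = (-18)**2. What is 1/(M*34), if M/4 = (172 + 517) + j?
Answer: 1/137768 ≈ 7.2586e-6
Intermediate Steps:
j = 324
M = 4052 (M = 4*((172 + 517) + 324) = 4*(689 + 324) = 4*1013 = 4052)
1/(M*34) = 1/(4052*34) = 1/137768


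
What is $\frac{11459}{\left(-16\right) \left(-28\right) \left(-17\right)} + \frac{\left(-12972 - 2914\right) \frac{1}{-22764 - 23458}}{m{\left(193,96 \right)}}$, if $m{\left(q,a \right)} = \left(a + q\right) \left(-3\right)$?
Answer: $- \frac{1929976409}{1282383168} \approx -1.505$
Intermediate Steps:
$m{\left(q,a \right)} = - 3 a - 3 q$
$\frac{11459}{\left(-16\right) \left(-28\right) \left(-17\right)} + \frac{\left(-12972 - 2914\right) \frac{1}{-22764 - 23458}}{m{\left(193,96 \right)}} = \frac{11459}{\left(-16\right) \left(-28\right) \left(-17\right)} + \frac{\left(-12972 - 2914\right) \frac{1}{-22764 - 23458}}{\left(-3\right) 96 - 579} = \frac{11459}{448 \left(-17\right)} + \frac{\left(-15886\right) \frac{1}{-46222}}{-288 - 579} = \frac{11459}{-7616} + \frac{\left(-15886\right) \left(- \frac{1}{46222}\right)}{-867} = 11459 \left(- \frac{1}{7616}\right) + \frac{7943}{23111} \left(- \frac{1}{867}\right) = - \frac{1637}{1088} - \frac{7943}{20037237} = - \frac{1929976409}{1282383168}$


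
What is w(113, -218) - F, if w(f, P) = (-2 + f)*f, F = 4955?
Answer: 7588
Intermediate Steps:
w(f, P) = f*(-2 + f)
w(113, -218) - F = 113*(-2 + 113) - 1*4955 = 113*111 - 4955 = 12543 - 4955 = 7588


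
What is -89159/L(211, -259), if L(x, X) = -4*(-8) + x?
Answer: -89159/243 ≈ -366.91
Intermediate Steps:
L(x, X) = 32 + x
-89159/L(211, -259) = -89159/(32 + 211) = -89159/243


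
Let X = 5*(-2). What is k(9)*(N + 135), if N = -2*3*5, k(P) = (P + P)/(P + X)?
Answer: -1890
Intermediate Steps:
X = -10
k(P) = 2*P/(-10 + P) (k(P) = (P + P)/(P - 10) = (2*P)/(-10 + P) = 2*P/(-10 + P))
N = -30 (N = -6*5 = -30)
k(9)*(N + 135) = (2*9/(-10 + 9))*(-30 + 135) = (2*9/(-1))*105 = (2*9*(-1))*105 = -18*105 = -1890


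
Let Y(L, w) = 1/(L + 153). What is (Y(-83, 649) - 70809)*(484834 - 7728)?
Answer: -168916959691/5 ≈ -3.3783e+10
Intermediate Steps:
Y(L, w) = 1/(153 + L)
(Y(-83, 649) - 70809)*(484834 - 7728) = (1/(153 - 83) - 70809)*(484834 - 7728) = (1/70 - 70809)*477106 = -4956629/70*477106 = -168916959691/5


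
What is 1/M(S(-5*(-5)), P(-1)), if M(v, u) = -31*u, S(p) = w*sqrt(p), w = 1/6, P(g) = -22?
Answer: 1/682 ≈ 0.0014663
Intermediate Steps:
w = 1/6 ≈ 0.16667
S(p) = sqrt(p)/6
1/M(S(-5*(-5)), P(-1)) = 1/(-31*(-22)) = 1/682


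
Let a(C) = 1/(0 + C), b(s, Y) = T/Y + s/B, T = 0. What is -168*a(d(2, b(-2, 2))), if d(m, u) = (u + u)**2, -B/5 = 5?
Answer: -13125/2 ≈ -6562.5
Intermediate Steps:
B = -25 (B = -5*5 = -25)
b(s, Y) = -s/25 (b(s, Y) = 0/Y + s/(-25) = 0 + s*(-1/25) = 0 - s/25 = -s/25)
d(m, u) = 4*u**2 (d(m, u) = (2*u)**2 = 4*u**2)
a(C) = 1/C
-168*a(d(2, b(-2, 2))) = -168/(4*(-1/25*(-2))**2) = -168/(4*(2/25)**2) = -168/(4*(4/625)) = -168/16/625 = -168*625/16 = -13125/2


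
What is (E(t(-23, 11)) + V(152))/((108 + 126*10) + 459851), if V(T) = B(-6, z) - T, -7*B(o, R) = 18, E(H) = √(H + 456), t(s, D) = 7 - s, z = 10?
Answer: -1082/3228533 + 9*√6/461219 ≈ -0.00028734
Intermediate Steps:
E(H) = √(456 + H)
B(o, R) = -18/7 (B(o, R) = -⅐*18 = -18/7)
V(T) = -18/7 - T
(E(t(-23, 11)) + V(152))/((108 + 126*10) + 459851) = (√(456 + (7 - 1*(-23))) + (-18/7 - 1*152))/((108 + 126*10) + 459851) = (√(456 + (7 + 23)) + (-18/7 - 152))/((108 + 1260) + 459851) = (√(456 + 30) - 1082/7)/(1368 + 459851) = (√486 - 1082/7)/461219 = (9*√6 - 1082/7)*(1/461219) = (-1082/7 + 9*√6)*(1/461219) = -1082/3228533 + 9*√6/461219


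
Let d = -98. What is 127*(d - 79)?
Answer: -22479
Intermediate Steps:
127*(d - 79) = 127*(-98 - 79) = 127*(-177) = -22479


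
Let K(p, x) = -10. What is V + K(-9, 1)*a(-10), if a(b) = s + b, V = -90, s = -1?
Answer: 20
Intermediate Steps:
a(b) = -1 + b
V + K(-9, 1)*a(-10) = -90 - 10*(-1 - 10) = -90 - 10*(-11) = -90 + 110 = 20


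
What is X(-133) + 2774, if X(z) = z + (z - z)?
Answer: 2641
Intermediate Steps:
X(z) = z (X(z) = z + 0 = z)
X(-133) + 2774 = -133 + 2774 = 2641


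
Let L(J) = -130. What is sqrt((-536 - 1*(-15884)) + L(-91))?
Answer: sqrt(15218) ≈ 123.36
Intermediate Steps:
sqrt((-536 - 1*(-15884)) + L(-91)) = sqrt((-536 - 1*(-15884)) - 130) = sqrt((-536 + 15884) - 130) = sqrt(15348 - 130) = sqrt(15218)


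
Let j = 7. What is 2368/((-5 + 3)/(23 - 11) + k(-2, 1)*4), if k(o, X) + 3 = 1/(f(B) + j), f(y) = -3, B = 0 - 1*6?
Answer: -14208/67 ≈ -212.06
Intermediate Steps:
B = -6 (B = 0 - 6 = -6)
k(o, X) = -11/4 (k(o, X) = -3 + 1/(-3 + 7) = -3 + 1/4 = -11/4)
2368/((-5 + 3)/(23 - 11) + k(-2, 1)*4) = 2368/((-5 + 3)/(23 - 11) - 11/4*4) = 2368/(-2/12 - 11) = 2368/(-2*1/12 - 11) = 2368/(-1/6 - 11) = 2368/(-67/6) = 2368*(-6/67) = -14208/67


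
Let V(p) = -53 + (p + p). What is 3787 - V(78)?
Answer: 3684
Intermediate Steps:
V(p) = -53 + 2*p
3787 - V(78) = 3787 - (-53 + 2*78) = 3787 - (-53 + 156) = 3787 - 1*103 = 3787 - 103 = 3684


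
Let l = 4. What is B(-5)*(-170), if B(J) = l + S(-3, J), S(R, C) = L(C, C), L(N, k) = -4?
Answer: 0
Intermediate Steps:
S(R, C) = -4
B(J) = 0 (B(J) = 4 - 4 = 0)
B(-5)*(-170) = 0*(-170) = 0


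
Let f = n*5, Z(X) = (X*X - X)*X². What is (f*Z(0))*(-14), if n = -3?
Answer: 0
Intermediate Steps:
Z(X) = X²*(X² - X) (Z(X) = (X² - X)*X² = X²*(X² - X))
f = -15 (f = -3*5 = -15)
(f*Z(0))*(-14) = -15*0³*(-1 + 0)*(-14) = -0*(-1)*(-14) = -15*0*(-14) = 0*(-14) = 0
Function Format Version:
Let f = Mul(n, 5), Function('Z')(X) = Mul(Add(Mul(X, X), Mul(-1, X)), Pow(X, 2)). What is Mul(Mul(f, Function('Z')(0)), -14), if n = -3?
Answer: 0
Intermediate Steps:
Function('Z')(X) = Mul(Pow(X, 2), Add(Pow(X, 2), Mul(-1, X))) (Function('Z')(X) = Mul(Add(Pow(X, 2), Mul(-1, X)), Pow(X, 2)) = Mul(Pow(X, 2), Add(Pow(X, 2), Mul(-1, X))))
f = -15 (f = Mul(-3, 5) = -15)
Mul(Mul(f, Function('Z')(0)), -14) = Mul(Mul(-15, Mul(Pow(0, 3), Add(-1, 0))), -14) = Mul(Mul(-15, Mul(0, -1)), -14) = Mul(Mul(-15, 0), -14) = Mul(0, -14) = 0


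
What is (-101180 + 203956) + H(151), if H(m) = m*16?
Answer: 105192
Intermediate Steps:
H(m) = 16*m
(-101180 + 203956) + H(151) = (-101180 + 203956) + 16*151 = 102776 + 2416 = 105192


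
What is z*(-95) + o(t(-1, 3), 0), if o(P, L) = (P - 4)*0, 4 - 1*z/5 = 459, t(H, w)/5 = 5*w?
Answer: 216125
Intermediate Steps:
t(H, w) = 25*w (t(H, w) = 5*(5*w) = 25*w)
z = -2275 (z = 20 - 5*459 = 20 - 2295 = -2275)
o(P, L) = 0 (o(P, L) = (-4 + P)*0 = 0)
z*(-95) + o(t(-1, 3), 0) = -2275*(-95) + 0 = 216125 + 0 = 216125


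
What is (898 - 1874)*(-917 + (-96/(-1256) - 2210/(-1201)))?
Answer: 168404297712/188557 ≈ 8.9312e+5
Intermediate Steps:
(898 - 1874)*(-917 + (-96/(-1256) - 2210/(-1201))) = -976*(-917 + (-96*(-1/1256) - 2210*(-1/1201))) = -976*(-917 + (12/157 + 2210/1201)) = -976*(-917 + 361382/188557) = -976*(-172545387/188557) = 168404297712/188557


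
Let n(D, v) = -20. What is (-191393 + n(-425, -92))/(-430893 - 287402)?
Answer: 191413/718295 ≈ 0.26648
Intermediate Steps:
(-191393 + n(-425, -92))/(-430893 - 287402) = (-191393 - 20)/(-430893 - 287402) = -191413/(-718295) = -191413*(-1/718295) = 191413/718295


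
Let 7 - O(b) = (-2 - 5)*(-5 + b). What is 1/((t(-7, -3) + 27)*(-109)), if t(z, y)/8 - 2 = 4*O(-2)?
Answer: 1/141809 ≈ 7.0517e-6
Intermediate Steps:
O(b) = -28 + 7*b (O(b) = 7 - (-2 - 5)*(-5 + b) = 7 - (-7)*(-5 + b) = 7 - (35 - 7*b) = 7 + (-35 + 7*b) = -28 + 7*b)
t(z, y) = -1328 (t(z, y) = 16 + 8*(4*(-28 + 7*(-2))) = 16 + 8*(4*(-28 - 14)) = 16 + 8*(4*(-42)) = 16 + 8*(-168) = 16 - 1344 = -1328)
1/((t(-7, -3) + 27)*(-109)) = 1/((-1328 + 27)*(-109)) = 1/(-1301*(-109)) = 1/141809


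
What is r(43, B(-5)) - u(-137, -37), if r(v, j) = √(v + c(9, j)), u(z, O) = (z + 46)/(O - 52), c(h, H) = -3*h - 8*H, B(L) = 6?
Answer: -91/89 + 4*I*√2 ≈ -1.0225 + 5.6569*I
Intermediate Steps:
c(h, H) = -8*H - 3*h
u(z, O) = (46 + z)/(-52 + O)
r(v, j) = √(-27 + v - 8*j) (r(v, j) = √(v + (-8*j - 3*9)) = √(v + (-8*j - 27)) = √(v + (-27 - 8*j)) = √(-27 + v - 8*j))
r(43, B(-5)) - u(-137, -37) = √(-27 + 43 - 8*6) - (46 - 137)/(-52 - 37) = √(-27 + 43 - 48) - (-91)/(-89) = √(-32) - (-1)*(-91)/89 = 4*I*√2 - 1*91/89 = 4*I*√2 - 91/89 = -91/89 + 4*I*√2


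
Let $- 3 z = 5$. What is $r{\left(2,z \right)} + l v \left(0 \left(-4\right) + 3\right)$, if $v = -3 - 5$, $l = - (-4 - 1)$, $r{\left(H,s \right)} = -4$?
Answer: $-124$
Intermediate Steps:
$z = - \frac{5}{3}$ ($z = \left(- \frac{1}{3}\right) 5 = - \frac{5}{3} \approx -1.6667$)
$l = 5$ ($l = \left(-1\right) \left(-5\right) = 5$)
$v = -8$ ($v = -3 - 5 = -8$)
$r{\left(2,z \right)} + l v \left(0 \left(-4\right) + 3\right) = -4 + 5 \left(-8\right) \left(0 \left(-4\right) + 3\right) = -4 - 40 \left(0 + 3\right) = -4 - 120 = -124$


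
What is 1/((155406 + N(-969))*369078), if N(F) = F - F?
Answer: 1/57356935668 ≈ 1.7435e-11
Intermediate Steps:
N(F) = 0
1/((155406 + N(-969))*369078) = 1/((155406 + 0)*369078) = (1/369078)/155406 = (1/155406)*(1/369078) = 1/57356935668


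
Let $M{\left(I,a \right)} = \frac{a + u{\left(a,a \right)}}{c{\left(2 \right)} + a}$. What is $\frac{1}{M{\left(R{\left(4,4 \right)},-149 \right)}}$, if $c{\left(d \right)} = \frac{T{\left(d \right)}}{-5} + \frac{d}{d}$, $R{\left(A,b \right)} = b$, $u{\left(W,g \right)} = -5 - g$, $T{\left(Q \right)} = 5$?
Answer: $\frac{149}{5} \approx 29.8$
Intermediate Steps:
$c{\left(d \right)} = 0$ ($c{\left(d \right)} = \frac{5}{-5} + \frac{d}{d} = 5 \left(- \frac{1}{5}\right) + 1 = -1 + 1 = 0$)
$M{\left(I,a \right)} = - \frac{5}{a}$ ($M{\left(I,a \right)} = \frac{a - \left(5 + a\right)}{0 + a} = - \frac{5}{a}$)
$\frac{1}{M{\left(R{\left(4,4 \right)},-149 \right)}} = \frac{1}{\left(-5\right) \frac{1}{-149}} = \frac{1}{\left(-5\right) \left(- \frac{1}{149}\right)} = \frac{1}{\frac{5}{149}} = \frac{149}{5}$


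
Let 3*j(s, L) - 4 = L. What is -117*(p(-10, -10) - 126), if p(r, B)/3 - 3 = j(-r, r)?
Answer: 14391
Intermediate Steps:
j(s, L) = 4/3 + L/3
p(r, B) = 13 + r (p(r, B) = 9 + 3*(4/3 + r/3) = 9 + (4 + r) = 13 + r)
-117*(p(-10, -10) - 126) = -117*((13 - 10) - 126) = -117*(3 - 126) = -117*(-123) = 14391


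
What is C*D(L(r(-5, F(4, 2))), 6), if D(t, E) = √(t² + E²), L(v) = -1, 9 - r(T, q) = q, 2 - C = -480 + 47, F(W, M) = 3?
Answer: 435*√37 ≈ 2646.0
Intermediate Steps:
C = 435 (C = 2 - (-480 + 47) = 2 - 1*(-433) = 2 + 433 = 435)
r(T, q) = 9 - q
D(t, E) = √(E² + t²)
C*D(L(r(-5, F(4, 2))), 6) = 435*√(6² + (-1)²) = 435*√(36 + 1) = 435*√37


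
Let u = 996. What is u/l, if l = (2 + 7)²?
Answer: 332/27 ≈ 12.296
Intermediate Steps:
l = 81 (l = 9² = 81)
u/l = 996/81 = 996*(1/81) = 332/27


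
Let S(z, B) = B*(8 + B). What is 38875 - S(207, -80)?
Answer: 33115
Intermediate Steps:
38875 - S(207, -80) = 38875 - (-80)*(8 - 80) = 38875 - (-80)*(-72) = 38875 - 1*5760 = 38875 - 5760 = 33115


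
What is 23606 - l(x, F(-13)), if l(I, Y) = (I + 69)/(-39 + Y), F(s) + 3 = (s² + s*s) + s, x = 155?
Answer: 6680274/283 ≈ 23605.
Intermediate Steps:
F(s) = -3 + s + 2*s² (F(s) = -3 + ((s² + s*s) + s) = -3 + ((s² + s²) + s) = -3 + (2*s² + s) = -3 + (s + 2*s²) = -3 + s + 2*s²)
l(I, Y) = (69 + I)/(-39 + Y)
23606 - l(x, F(-13)) = 23606 - (69 + 155)/(-39 + (-3 - 13 + 2*(-13)²)) = 23606 - 224/(-39 + (-3 - 13 + 2*169)) = 23606 - 224/(-39 + (-3 - 13 + 338)) = 23606 - 224/(-39 + 322) = 23606 - 224/283 = 6680274/283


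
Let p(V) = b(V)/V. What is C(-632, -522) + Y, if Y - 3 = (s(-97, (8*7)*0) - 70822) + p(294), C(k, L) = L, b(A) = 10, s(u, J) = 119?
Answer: -10469629/147 ≈ -71222.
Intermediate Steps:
p(V) = 10/V
Y = -10392895/147 (Y = 3 + ((119 - 70822) + 10/294) = 3 + (-70703 + 10*(1/294)) = 3 + (-70703 + 5/147) = 3 - 10393336/147 = -10392895/147 ≈ -70700.)
C(-632, -522) + Y = -522 - 10392895/147 = -10469629/147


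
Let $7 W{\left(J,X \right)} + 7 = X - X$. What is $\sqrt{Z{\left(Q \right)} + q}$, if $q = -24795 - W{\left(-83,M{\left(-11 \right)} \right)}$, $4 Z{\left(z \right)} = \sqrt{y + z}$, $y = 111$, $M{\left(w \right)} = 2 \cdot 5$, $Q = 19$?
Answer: $\frac{\sqrt{-99176 + \sqrt{130}}}{2} \approx 157.45 i$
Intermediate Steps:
$M{\left(w \right)} = 10$
$W{\left(J,X \right)} = -1$ ($W{\left(J,X \right)} = -1 + \frac{X - X}{7} = -1 + \frac{1}{7} \cdot 0 = -1 + 0 = -1$)
$Z{\left(z \right)} = \frac{\sqrt{111 + z}}{4}$
$q = -24794$ ($q = -24795 - -1 = -24795 + 1 = -24794$)
$\sqrt{Z{\left(Q \right)} + q} = \sqrt{\frac{\sqrt{111 + 19}}{4} - 24794} = \sqrt{\frac{\sqrt{130}}{4} - 24794} = \sqrt{-24794 + \frac{\sqrt{130}}{4}}$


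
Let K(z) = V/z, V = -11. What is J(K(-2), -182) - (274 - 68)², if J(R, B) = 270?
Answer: -42166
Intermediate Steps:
K(z) = -11/z
J(K(-2), -182) - (274 - 68)² = 270 - (274 - 68)² = 270 - 1*206² = 270 - 1*42436 = 270 - 42436 = -42166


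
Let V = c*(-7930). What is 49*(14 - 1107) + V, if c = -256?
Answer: 1976523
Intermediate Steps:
V = 2030080 (V = -256*(-7930) = 2030080)
49*(14 - 1107) + V = 49*(14 - 1107) + 2030080 = 49*(-1093) + 2030080 = -53557 + 2030080 = 1976523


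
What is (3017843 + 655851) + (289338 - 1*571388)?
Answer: 3391644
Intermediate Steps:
(3017843 + 655851) + (289338 - 1*571388) = 3673694 + (289338 - 571388) = 3673694 - 282050 = 3391644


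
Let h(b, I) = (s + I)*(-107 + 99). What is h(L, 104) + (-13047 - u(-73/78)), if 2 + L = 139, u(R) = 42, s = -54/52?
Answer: -180865/13 ≈ -13913.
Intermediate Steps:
s = -27/26 (s = -54*1/52 = -27/26 ≈ -1.0385)
L = 137 (L = -2 + 139 = 137)
h(b, I) = 108/13 - 8*I (h(b, I) = (-27/26 + I)*(-107 + 99) = (-27/26 + I)*(-8) = 108/13 - 8*I)
h(L, 104) + (-13047 - u(-73/78)) = (108/13 - 8*104) + (-13047 - 1*42) = (108/13 - 832) + (-13047 - 42) = -10708/13 - 13089 = -180865/13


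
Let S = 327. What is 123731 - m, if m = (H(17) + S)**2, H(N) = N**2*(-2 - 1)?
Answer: -167869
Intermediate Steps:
H(N) = -3*N**2 (H(N) = N**2*(-3) = -3*N**2)
m = 291600 (m = (-3*17**2 + 327)**2 = (-3*289 + 327)**2 = (-867 + 327)**2 = (-540)**2 = 291600)
123731 - m = 123731 - 1*291600 = 123731 - 291600 = -167869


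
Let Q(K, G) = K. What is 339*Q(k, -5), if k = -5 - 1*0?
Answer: -1695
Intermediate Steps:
k = -5 (k = -5 + 0 = -5)
339*Q(k, -5) = 339*(-5) = -1695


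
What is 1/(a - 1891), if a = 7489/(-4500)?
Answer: -4500/8516989 ≈ -0.00052836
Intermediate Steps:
a = -7489/4500 (a = 7489*(-1/4500) = -7489/4500 ≈ -1.6642)
1/(a - 1891) = 1/(-7489/4500 - 1891) = 1/(-8516989/4500) = -4500/8516989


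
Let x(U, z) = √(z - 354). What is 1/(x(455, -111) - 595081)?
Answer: -595081/354121397026 - I*√465/354121397026 ≈ -1.6804e-6 - 6.0894e-11*I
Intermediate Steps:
x(U, z) = √(-354 + z)
1/(x(455, -111) - 595081) = 1/(√(-354 - 111) - 595081) = 1/(√(-465) - 595081) = 1/(I*√465 - 595081) = 1/(-595081 + I*√465)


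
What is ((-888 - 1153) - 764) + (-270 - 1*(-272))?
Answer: -2803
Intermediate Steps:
((-888 - 1153) - 764) + (-270 - 1*(-272)) = (-2041 - 764) + (-270 + 272) = -2805 + 2 = -2803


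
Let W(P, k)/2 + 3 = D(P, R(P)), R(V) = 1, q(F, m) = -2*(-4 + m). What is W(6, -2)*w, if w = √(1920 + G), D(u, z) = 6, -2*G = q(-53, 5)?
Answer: 6*√1921 ≈ 262.98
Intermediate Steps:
q(F, m) = 8 - 2*m
G = 1 (G = -(8 - 2*5)/2 = -(8 - 10)/2 = -½*(-2) = 1)
W(P, k) = 6 (W(P, k) = -6 + 2*6 = -6 + 12 = 6)
w = √1921 (w = √(1920 + 1) = √1921 ≈ 43.829)
W(6, -2)*w = 6*√1921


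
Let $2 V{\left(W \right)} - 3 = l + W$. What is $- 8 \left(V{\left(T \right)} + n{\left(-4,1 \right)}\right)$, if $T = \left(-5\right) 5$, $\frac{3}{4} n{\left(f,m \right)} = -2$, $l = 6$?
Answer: $\frac{256}{3} \approx 85.333$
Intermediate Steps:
$n{\left(f,m \right)} = - \frac{8}{3}$ ($n{\left(f,m \right)} = \frac{4}{3} \left(-2\right) = - \frac{8}{3}$)
$T = -25$
$V{\left(W \right)} = \frac{9}{2} + \frac{W}{2}$ ($V{\left(W \right)} = \frac{3}{2} + \frac{6 + W}{2} = \frac{3}{2} + \left(3 + \frac{W}{2}\right) = \frac{9}{2} + \frac{W}{2}$)
$- 8 \left(V{\left(T \right)} + n{\left(-4,1 \right)}\right) = - 8 \left(\left(\frac{9}{2} + \frac{1}{2} \left(-25\right)\right) - \frac{8}{3}\right) = - 8 \left(\left(\frac{9}{2} - \frac{25}{2}\right) - \frac{8}{3}\right) = - 8 \left(-8 - \frac{8}{3}\right) = \left(-8\right) \left(- \frac{32}{3}\right) = \frac{256}{3}$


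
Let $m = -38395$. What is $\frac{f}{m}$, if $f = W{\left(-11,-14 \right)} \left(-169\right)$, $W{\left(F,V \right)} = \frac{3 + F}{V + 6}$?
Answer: $\frac{169}{38395} \approx 0.0044016$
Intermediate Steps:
$W{\left(F,V \right)} = \frac{3 + F}{6 + V}$
$f = -169$ ($f = \frac{3 - 11}{6 - 14} \left(-169\right) = \frac{1}{-8} \left(-8\right) \left(-169\right) = \left(- \frac{1}{8}\right) \left(-8\right) \left(-169\right) = 1 \left(-169\right) = -169$)
$\frac{f}{m} = - \frac{169}{-38395} = \left(-169\right) \left(- \frac{1}{38395}\right) = \frac{169}{38395}$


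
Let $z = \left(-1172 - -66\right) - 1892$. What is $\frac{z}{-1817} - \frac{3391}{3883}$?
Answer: $\frac{5479787}{7055411} \approx 0.77668$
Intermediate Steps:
$z = -2998$ ($z = \left(-1172 + 66\right) - 1892 = -1106 - 1892 = -2998$)
$\frac{z}{-1817} - \frac{3391}{3883} = - \frac{2998}{-1817} - \frac{3391}{3883} = \left(-2998\right) \left(- \frac{1}{1817}\right) - \frac{3391}{3883} = \frac{2998}{1817} - \frac{3391}{3883} = \frac{5479787}{7055411}$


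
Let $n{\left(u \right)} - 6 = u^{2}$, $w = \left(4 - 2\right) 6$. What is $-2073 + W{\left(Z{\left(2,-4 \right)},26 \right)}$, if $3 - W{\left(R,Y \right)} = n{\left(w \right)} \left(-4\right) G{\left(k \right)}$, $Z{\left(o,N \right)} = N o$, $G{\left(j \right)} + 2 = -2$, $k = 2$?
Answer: $-4470$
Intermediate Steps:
$G{\left(j \right)} = -4$ ($G{\left(j \right)} = -2 - 2 = -4$)
$w = 12$ ($w = 2 \cdot 6 = 12$)
$n{\left(u \right)} = 6 + u^{2}$
$W{\left(R,Y \right)} = -2397$ ($W{\left(R,Y \right)} = 3 - \left(6 + 12^{2}\right) \left(-4\right) \left(-4\right) = 3 - \left(6 + 144\right) \left(-4\right) \left(-4\right) = 3 - 150 \left(-4\right) \left(-4\right) = 3 - \left(-600\right) \left(-4\right) = 3 - 2400 = -2397$)
$-2073 + W{\left(Z{\left(2,-4 \right)},26 \right)} = -2073 - 2397 = -4470$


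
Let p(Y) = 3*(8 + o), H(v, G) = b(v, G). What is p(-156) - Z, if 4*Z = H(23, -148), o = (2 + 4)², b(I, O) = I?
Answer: 505/4 ≈ 126.25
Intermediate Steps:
o = 36 (o = 6² = 36)
H(v, G) = v
Z = 23/4 (Z = (¼)*23 = 23/4 ≈ 5.7500)
p(Y) = 132 (p(Y) = 3*(8 + 36) = 3*44 = 132)
p(-156) - Z = 132 - 1*23/4 = 132 - 23/4 = 505/4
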